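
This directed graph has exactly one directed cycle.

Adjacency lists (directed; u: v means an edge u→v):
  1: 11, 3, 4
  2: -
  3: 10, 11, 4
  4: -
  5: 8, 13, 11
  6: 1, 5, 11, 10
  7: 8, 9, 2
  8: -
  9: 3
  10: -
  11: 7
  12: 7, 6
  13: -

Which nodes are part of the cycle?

DFS with gray/black marking from 7:
7 gray
  8 gray
  8 black
  9 gray
    3 gray
      10 gray
      10 black
      11 gray
        11→7: 7 is gray → back edge
Back edge closes the cycle 7 → 9 → 3 → 11 → 7; its vertices are {3, 7, 9, 11}.

3, 7, 9, 11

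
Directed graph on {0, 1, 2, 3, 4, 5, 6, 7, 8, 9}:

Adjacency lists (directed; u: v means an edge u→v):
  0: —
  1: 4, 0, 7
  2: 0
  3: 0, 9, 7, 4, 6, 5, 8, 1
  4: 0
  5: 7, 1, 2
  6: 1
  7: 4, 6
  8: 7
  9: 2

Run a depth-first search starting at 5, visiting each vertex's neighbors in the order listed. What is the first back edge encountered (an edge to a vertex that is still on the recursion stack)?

1→7

DFS from 5 (visiting each vertex's neighbors in the order listed); mark gray on enter, black on exit:
5 gray
  7 gray
    4 gray
      0 gray
      0 black
    4 black
    6 gray
      1 gray
        1→4: 4 black — skip
        1→0: 0 black — skip
        1→7: 7 is gray → back edge
First back edge: 1 → 7.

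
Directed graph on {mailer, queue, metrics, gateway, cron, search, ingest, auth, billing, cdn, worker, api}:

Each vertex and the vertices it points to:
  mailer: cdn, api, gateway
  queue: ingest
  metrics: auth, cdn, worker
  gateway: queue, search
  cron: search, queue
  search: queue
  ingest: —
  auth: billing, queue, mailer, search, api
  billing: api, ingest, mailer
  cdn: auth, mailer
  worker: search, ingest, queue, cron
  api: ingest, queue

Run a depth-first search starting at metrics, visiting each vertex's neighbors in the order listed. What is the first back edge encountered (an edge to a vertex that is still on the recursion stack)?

cdn->auth

DFS from metrics (visiting each vertex's neighbors in the order listed); mark gray on enter, black on exit:
metrics gray
  auth gray
    billing gray
      api gray
        ingest gray
        ingest black
        queue gray
          queue→ingest: ingest black — skip
        queue black
      api black
      billing→ingest: ingest black — skip
      mailer gray
        cdn gray
          cdn→auth: auth is gray → back edge
First back edge: cdn → auth.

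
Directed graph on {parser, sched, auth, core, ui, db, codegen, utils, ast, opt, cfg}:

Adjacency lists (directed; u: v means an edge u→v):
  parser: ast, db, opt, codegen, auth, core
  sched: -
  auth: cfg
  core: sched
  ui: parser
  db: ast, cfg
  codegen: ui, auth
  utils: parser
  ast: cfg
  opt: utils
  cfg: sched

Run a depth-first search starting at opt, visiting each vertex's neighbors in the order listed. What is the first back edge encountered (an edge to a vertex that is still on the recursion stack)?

parser→opt

DFS from opt (visiting each vertex's neighbors in the order listed); mark gray on enter, black on exit:
opt gray
  utils gray
    parser gray
      ast gray
        cfg gray
          sched gray
          sched black
        cfg black
      ast black
      db gray
        db→ast: ast black — skip
        db→cfg: cfg black — skip
      db black
      parser→opt: opt is gray → back edge
First back edge: parser → opt.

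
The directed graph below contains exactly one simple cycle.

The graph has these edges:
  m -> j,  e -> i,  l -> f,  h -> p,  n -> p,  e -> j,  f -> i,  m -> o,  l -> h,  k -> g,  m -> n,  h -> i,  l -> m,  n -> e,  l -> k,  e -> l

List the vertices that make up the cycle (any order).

DFS with gray/black marking from e:
e gray
  j gray
  j black
  i gray
  i black
  l gray
    h gray
      p gray
      p black
      h→i: i black — skip
    h black
    k gray
      g gray
      g black
    k black
    f gray
      f→i: i black — skip
    f black
    m gray
      m→j: j black — skip
      o gray
      o black
      n gray
        n→p: p black — skip
        n→e: e is gray → back edge
Back edge closes the cycle e → l → m → n → e; its vertices are {e, l, m, n}.

e, l, m, n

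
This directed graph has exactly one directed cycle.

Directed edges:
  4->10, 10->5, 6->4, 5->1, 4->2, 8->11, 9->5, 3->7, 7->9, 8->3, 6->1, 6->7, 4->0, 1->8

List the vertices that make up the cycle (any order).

1, 3, 5, 7, 8, 9

DFS with gray/black marking from 1:
1 gray
  8 gray
    11 gray
    11 black
    3 gray
      7 gray
        9 gray
          5 gray
            5→1: 1 is gray → back edge
Back edge closes the cycle 1 → 8 → 3 → 7 → 9 → 5 → 1; its vertices are {1, 3, 5, 7, 8, 9}.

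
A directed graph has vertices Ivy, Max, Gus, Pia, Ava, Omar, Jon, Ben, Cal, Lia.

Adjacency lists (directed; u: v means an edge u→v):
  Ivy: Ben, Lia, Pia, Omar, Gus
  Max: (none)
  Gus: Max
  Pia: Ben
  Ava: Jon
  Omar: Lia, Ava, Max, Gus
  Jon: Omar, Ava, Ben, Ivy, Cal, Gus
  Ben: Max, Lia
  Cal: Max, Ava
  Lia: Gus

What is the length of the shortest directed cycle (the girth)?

2

For each vertex v, BFS finds the shortest path from v back to v.
The shortest such closed walk is Jon → Ava → Jon, length 2.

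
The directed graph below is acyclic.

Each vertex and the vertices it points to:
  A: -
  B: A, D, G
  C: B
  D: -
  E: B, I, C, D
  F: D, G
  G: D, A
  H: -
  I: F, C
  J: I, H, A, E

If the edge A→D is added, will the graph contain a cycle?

Adding A→D creates a cycle iff D can already reach A.
Explore from D: no path reaches A. The graph stays acyclic.

No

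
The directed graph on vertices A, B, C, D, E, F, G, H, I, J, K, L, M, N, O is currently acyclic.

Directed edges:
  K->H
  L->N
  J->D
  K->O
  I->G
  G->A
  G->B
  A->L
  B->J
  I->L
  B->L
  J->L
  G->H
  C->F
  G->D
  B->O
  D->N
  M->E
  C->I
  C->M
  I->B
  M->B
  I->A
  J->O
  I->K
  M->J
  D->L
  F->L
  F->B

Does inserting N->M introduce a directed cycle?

Adding N→M creates a cycle iff M can already reach N.
Path from M: M → B → L → N.
So M → … → N → M is a cycle.

Yes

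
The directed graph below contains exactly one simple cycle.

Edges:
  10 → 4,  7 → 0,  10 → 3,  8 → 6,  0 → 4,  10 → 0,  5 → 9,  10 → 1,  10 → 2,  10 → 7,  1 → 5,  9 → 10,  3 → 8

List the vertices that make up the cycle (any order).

1, 5, 9, 10

DFS with gray/black marking from 10:
10 gray
  0 gray
    4 gray
    4 black
  0 black
  3 gray
    8 gray
      6 gray
      6 black
    8 black
  3 black
  1 gray
    5 gray
      9 gray
        9→10: 10 is gray → back edge
Back edge closes the cycle 10 → 1 → 5 → 9 → 10; its vertices are {1, 5, 9, 10}.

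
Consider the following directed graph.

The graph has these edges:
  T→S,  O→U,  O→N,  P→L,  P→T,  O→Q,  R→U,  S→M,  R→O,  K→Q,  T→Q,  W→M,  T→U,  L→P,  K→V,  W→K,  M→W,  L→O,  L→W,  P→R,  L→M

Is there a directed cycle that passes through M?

M is on a cycle iff M can reach itself via ≥1 edge.
M → W → M — yes.

Yes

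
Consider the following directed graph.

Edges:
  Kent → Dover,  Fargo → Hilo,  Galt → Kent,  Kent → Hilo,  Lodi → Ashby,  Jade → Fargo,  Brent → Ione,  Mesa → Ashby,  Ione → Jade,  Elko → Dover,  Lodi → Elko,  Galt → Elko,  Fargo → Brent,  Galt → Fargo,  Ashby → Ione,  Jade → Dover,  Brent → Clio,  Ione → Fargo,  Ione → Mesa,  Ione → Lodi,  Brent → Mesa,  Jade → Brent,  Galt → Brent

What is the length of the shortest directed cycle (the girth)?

3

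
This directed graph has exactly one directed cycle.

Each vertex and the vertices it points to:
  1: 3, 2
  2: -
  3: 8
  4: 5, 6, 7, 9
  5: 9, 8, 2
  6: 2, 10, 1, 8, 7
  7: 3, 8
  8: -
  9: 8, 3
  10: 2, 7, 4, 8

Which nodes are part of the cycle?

DFS with gray/black marking from 4:
4 gray
  5 gray
    9 gray
      8 gray
      8 black
      3 gray
        3→8: 8 black — skip
      3 black
    9 black
    5→8: 8 black — skip
    2 gray
    2 black
  5 black
  6 gray
    6→2: 2 black — skip
    10 gray
      10→2: 2 black — skip
      7 gray
        7→3: 3 black — skip
        7→8: 8 black — skip
      7 black
      10→4: 4 is gray → back edge
Back edge closes the cycle 4 → 6 → 10 → 4; its vertices are {4, 6, 10}.

4, 6, 10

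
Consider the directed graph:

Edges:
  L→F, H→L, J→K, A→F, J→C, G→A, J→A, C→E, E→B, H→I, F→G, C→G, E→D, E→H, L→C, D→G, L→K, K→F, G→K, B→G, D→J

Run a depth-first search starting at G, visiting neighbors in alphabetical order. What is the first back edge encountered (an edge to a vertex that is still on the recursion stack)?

F->G

DFS from G (visiting neighbors in alphabetical order); mark gray on enter, black on exit:
G gray
  A gray
    F gray
      F→G: G is gray → back edge
First back edge: F → G.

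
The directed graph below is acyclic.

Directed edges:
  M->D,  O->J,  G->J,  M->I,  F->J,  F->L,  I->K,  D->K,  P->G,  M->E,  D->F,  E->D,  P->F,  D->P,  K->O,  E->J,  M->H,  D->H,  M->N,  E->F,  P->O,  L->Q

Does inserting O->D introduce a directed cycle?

Yes

Adding O→D creates a cycle iff D can already reach O.
Path from D: D → P → O.
So D → … → O → D is a cycle.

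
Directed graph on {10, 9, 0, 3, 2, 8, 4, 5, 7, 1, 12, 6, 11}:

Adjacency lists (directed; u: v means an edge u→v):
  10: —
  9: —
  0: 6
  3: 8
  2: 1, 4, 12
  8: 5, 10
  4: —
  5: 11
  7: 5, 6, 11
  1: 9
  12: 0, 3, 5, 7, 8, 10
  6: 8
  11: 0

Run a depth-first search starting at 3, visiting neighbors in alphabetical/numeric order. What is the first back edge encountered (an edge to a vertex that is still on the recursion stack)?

6→8

DFS from 3 (visiting neighbors in alphabetical/numeric order); mark gray on enter, black on exit:
3 gray
  8 gray
    5 gray
      11 gray
        0 gray
          6 gray
            6→8: 8 is gray → back edge
First back edge: 6 → 8.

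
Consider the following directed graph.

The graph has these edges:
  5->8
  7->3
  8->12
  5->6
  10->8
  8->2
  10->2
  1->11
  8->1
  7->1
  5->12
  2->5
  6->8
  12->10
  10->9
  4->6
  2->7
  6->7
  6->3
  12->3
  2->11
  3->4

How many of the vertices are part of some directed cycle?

A vertex is on a directed cycle iff it belongs to a strongly connected component of size ≥ 2 (or has a self-loop).
The vertices on cycles are {2, 3, 4, 5, 6, 7, 8, 10, 12} — 9 in total.

9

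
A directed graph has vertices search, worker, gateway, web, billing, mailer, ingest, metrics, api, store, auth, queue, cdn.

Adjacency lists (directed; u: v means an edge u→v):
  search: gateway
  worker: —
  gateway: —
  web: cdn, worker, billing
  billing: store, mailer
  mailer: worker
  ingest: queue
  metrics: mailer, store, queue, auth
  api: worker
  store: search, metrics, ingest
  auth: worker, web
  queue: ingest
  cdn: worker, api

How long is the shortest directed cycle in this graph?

For each vertex v, BFS finds the shortest path from v back to v.
The shortest such closed walk is store → metrics → store, length 2.

2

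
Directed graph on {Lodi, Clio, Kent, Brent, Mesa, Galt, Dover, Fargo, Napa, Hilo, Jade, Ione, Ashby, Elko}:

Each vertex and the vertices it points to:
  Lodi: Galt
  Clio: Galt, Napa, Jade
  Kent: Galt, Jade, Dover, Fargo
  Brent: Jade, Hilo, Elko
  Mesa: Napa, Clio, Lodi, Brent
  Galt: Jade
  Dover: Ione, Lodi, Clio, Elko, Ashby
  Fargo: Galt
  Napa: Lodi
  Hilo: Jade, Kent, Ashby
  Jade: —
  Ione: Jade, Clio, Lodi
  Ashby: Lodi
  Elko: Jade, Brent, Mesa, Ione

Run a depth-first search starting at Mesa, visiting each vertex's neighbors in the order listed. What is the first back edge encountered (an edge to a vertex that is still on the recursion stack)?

Elko→Brent

DFS from Mesa (visiting each vertex's neighbors in the order listed); mark gray on enter, black on exit:
Mesa gray
  Napa gray
    Lodi gray
      Galt gray
        Jade gray
        Jade black
      Galt black
    Lodi black
  Napa black
  Clio gray
    Clio→Galt: Galt black — skip
    Clio→Napa: Napa black — skip
    Clio→Jade: Jade black — skip
  Clio black
  Mesa→Lodi: Lodi black — skip
  Brent gray
    Brent→Jade: Jade black — skip
    Hilo gray
      Hilo→Jade: Jade black — skip
      Kent gray
        Kent→Galt: Galt black — skip
        Kent→Jade: Jade black — skip
        Dover gray
          Ione gray
            Ione→Jade: Jade black — skip
            Ione→Clio: Clio black — skip
            Ione→Lodi: Lodi black — skip
          Ione black
          Dover→Lodi: Lodi black — skip
          Dover→Clio: Clio black — skip
          Elko gray
            Elko→Jade: Jade black — skip
            Elko→Brent: Brent is gray → back edge
First back edge: Elko → Brent.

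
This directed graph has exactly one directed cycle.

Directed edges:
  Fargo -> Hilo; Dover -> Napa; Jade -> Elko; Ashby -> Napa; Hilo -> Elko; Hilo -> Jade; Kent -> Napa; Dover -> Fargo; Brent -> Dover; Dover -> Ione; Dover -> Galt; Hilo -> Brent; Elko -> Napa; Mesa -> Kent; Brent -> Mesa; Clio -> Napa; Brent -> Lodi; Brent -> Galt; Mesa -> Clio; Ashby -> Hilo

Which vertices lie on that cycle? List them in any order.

Hilo, Brent, Dover, Fargo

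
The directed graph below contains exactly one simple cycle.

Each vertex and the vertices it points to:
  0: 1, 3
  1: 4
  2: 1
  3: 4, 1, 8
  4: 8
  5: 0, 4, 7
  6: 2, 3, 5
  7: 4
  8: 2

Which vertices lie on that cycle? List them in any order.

DFS with gray/black marking from 2:
2 gray
  1 gray
    4 gray
      8 gray
        8→2: 2 is gray → back edge
Back edge closes the cycle 2 → 1 → 4 → 8 → 2; its vertices are {1, 2, 4, 8}.

1, 2, 4, 8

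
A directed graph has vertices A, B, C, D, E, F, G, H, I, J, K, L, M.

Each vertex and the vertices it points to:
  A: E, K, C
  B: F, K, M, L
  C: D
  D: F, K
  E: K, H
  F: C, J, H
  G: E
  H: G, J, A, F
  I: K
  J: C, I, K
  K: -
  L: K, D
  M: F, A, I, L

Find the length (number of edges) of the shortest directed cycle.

For each vertex v, BFS finds the shortest path from v back to v.
The shortest such closed walk is F → H → F, length 2.

2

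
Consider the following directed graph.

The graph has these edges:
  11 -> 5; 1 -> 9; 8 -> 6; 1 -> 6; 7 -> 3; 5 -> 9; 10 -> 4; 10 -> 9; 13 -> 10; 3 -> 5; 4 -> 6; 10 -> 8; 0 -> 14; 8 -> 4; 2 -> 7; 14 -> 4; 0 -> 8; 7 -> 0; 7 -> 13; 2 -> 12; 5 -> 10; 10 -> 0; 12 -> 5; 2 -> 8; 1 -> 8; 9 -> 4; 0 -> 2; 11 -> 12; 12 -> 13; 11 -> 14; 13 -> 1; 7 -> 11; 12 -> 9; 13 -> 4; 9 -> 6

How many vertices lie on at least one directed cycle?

A vertex is on a directed cycle iff it belongs to a strongly connected component of size ≥ 2 (or has a self-loop).
The vertices on cycles are {0, 2, 3, 5, 7, 10, 11, 12, 13} — 9 in total.

9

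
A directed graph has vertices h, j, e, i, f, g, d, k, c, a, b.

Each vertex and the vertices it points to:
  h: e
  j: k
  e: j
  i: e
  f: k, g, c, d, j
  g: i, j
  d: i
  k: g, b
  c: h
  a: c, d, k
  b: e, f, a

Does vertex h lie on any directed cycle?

Yes

h is on a cycle iff h can reach itself via ≥1 edge.
h → e → j → k → b → f → c → h — yes.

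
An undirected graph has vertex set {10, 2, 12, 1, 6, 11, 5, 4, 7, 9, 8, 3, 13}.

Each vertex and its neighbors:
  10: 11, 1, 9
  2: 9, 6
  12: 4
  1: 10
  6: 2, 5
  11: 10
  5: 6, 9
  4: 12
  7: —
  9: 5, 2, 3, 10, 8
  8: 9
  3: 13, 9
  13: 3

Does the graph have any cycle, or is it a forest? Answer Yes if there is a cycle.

Yes

DFS, tracking each vertex's parent; an edge to a visited non-parent vertex closes a cycle.
Start from 4:
visit 4 (parent –)
  visit 12 (parent 4)
    12–4: parent, skip
visit 10 (parent –)
  visit 11 (parent 10)
    11–10: parent, skip
  visit 1 (parent 10)
    1–10: parent, skip
  visit 9 (parent 10)
    visit 5 (parent 9)
      visit 6 (parent 5)
        visit 2 (parent 6)
          2–9: 9 visited and ≠ parent → cycle
Cycle: 9 – 5 – 6 – 2 – 9.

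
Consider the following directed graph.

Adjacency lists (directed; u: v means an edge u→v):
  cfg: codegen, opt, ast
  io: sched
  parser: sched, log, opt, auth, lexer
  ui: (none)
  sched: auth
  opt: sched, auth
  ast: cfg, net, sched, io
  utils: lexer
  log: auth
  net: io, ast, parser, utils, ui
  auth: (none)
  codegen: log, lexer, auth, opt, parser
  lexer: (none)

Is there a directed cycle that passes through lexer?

No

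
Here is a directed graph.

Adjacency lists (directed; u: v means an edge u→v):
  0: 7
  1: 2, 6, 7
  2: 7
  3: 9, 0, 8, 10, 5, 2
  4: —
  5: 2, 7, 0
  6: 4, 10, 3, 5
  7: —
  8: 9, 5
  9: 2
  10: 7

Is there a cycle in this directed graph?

No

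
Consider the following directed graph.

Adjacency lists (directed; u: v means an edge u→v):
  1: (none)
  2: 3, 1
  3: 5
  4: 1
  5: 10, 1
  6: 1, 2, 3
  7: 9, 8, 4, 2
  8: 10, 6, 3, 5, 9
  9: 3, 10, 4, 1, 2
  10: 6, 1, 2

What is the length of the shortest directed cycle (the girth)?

For each vertex v, BFS finds the shortest path from v back to v.
The shortest such closed walk is 6 → 3 → 5 → 10 → 6, length 4.

4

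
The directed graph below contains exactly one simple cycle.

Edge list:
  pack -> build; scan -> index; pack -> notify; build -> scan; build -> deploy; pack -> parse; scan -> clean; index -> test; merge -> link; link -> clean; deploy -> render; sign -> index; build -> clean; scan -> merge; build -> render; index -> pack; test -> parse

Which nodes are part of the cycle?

pack, scan, build, index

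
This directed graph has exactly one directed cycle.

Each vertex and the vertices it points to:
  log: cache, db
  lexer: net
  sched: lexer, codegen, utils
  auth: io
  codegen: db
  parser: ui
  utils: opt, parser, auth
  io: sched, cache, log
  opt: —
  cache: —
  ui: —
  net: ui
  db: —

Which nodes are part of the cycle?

io, auth, sched, utils

DFS with gray/black marking from io:
io gray
  sched gray
    lexer gray
      net gray
        ui gray
        ui black
      net black
    lexer black
    codegen gray
      db gray
      db black
    codegen black
    utils gray
      opt gray
      opt black
      parser gray
        parser→ui: ui black — skip
      parser black
      auth gray
        auth→io: io is gray → back edge
Back edge closes the cycle io → sched → utils → auth → io; its vertices are {io, auth, sched, utils}.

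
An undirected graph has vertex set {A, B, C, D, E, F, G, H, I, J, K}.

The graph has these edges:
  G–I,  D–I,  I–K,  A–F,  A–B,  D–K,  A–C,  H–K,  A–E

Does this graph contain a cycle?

Yes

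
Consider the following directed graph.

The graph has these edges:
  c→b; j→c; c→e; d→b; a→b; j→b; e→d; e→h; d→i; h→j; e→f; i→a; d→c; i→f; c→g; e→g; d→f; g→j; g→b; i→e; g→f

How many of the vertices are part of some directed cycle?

7

A vertex is on a directed cycle iff it belongs to a strongly connected component of size ≥ 2 (or has a self-loop).
The vertices on cycles are {c, d, e, g, h, i, j} — 7 in total.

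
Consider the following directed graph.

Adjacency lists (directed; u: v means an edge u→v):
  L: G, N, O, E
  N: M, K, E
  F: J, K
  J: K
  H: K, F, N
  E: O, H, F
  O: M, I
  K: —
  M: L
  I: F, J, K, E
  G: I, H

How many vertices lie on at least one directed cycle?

A vertex is on a directed cycle iff it belongs to a strongly connected component of size ≥ 2 (or has a self-loop).
The vertices on cycles are {E, G, H, I, L, M, N, O} — 8 in total.

8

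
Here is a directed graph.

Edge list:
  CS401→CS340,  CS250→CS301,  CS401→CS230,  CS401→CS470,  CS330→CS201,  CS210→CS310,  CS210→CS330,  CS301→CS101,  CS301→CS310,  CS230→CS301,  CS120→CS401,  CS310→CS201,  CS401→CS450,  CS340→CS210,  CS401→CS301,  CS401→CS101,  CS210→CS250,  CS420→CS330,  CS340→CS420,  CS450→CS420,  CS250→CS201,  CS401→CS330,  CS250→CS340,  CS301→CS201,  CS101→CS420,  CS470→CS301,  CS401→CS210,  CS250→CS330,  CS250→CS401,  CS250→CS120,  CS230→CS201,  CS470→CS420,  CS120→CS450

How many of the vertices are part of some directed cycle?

5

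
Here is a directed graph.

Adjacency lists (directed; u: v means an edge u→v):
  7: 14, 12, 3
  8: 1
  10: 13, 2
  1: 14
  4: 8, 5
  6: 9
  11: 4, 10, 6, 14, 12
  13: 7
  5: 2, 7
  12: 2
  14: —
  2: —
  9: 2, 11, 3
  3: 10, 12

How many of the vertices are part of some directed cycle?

A vertex is on a directed cycle iff it belongs to a strongly connected component of size ≥ 2 (or has a self-loop).
The vertices on cycles are {3, 6, 7, 9, 10, 11, 13} — 7 in total.

7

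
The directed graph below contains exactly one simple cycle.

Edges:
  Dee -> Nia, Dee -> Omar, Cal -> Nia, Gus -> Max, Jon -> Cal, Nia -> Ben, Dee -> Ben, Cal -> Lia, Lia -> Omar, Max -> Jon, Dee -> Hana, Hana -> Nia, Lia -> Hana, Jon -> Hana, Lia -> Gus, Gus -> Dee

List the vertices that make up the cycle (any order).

DFS with gray/black marking from Gus:
Gus gray
  Dee gray
    Nia gray
      Ben gray
      Ben black
    Nia black
    Dee→Ben: Ben black — skip
    Hana gray
      Hana→Nia: Nia black — skip
    Hana black
    Omar gray
    Omar black
  Dee black
  Max gray
    Jon gray
      Cal gray
        Cal→Nia: Nia black — skip
        Lia gray
          Lia→Omar: Omar black — skip
          Lia→Hana: Hana black — skip
          Lia→Gus: Gus is gray → back edge
Back edge closes the cycle Gus → Max → Jon → Cal → Lia → Gus; its vertices are {Cal, Gus, Jon, Lia, Max}.

Cal, Gus, Jon, Lia, Max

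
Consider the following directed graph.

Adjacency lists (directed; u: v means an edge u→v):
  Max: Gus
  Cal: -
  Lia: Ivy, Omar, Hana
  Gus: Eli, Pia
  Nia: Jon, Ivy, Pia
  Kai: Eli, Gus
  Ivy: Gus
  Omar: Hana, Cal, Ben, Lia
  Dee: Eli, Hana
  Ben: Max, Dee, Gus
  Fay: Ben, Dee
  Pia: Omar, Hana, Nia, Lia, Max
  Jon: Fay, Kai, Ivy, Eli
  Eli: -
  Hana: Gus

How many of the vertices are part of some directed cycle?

A vertex is on a directed cycle iff it belongs to a strongly connected component of size ≥ 2 (or has a self-loop).
The vertices on cycles are {Ben, Dee, Fay, Gus, Ivy, Jon, Kai, Lia, Max, Nia, Pia, Hana, Omar} — 13 in total.

13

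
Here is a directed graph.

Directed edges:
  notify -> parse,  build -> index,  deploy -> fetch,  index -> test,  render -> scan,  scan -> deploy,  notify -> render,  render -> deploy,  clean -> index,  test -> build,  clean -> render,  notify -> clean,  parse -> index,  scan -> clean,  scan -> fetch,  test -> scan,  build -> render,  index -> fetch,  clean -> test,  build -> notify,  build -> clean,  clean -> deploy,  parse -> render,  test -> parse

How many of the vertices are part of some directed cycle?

8

A vertex is on a directed cycle iff it belongs to a strongly connected component of size ≥ 2 (or has a self-loop).
The vertices on cycles are {scan, test, build, clean, index, parse, notify, render} — 8 in total.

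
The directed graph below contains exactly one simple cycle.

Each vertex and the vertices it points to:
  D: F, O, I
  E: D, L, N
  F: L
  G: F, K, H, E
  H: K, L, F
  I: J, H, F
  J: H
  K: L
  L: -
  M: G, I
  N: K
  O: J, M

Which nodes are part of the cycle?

DFS with gray/black marking from E:
E gray
  D gray
    F gray
      L gray
      L black
    F black
    O gray
      J gray
        H gray
          K gray
            K→L: L black — skip
          K black
          H→L: L black — skip
          H→F: F black — skip
        H black
      J black
      M gray
        G gray
          G→F: F black — skip
          G→K: K black — skip
          G→H: H black — skip
          G→E: E is gray → back edge
Back edge closes the cycle E → D → O → M → G → E; its vertices are {D, E, G, M, O}.

D, E, G, M, O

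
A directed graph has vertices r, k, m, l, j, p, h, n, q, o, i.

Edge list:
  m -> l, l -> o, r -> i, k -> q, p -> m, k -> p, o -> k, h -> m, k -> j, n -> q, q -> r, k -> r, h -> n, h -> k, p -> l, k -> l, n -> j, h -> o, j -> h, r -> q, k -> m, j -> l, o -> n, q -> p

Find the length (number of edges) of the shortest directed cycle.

2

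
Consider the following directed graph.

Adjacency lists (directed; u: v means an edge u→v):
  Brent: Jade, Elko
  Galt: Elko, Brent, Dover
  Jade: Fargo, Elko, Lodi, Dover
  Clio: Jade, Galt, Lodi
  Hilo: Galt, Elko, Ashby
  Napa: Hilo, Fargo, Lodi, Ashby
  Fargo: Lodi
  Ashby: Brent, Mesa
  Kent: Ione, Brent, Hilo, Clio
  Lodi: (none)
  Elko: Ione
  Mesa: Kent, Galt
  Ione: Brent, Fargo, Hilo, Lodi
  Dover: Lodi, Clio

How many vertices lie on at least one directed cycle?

11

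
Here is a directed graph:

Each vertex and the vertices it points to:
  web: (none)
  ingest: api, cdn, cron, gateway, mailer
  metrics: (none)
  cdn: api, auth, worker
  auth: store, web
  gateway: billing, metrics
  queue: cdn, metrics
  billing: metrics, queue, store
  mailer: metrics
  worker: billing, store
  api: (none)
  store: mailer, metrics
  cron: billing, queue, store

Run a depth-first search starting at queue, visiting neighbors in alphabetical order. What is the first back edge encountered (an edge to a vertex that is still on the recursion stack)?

billing→queue

DFS from queue (visiting neighbors in alphabetical order); mark gray on enter, black on exit:
queue gray
  cdn gray
    api gray
    api black
    auth gray
      store gray
        mailer gray
          metrics gray
          metrics black
        mailer black
        store→metrics: metrics black — skip
      store black
      web gray
      web black
    auth black
    worker gray
      billing gray
        billing→metrics: metrics black — skip
        billing→queue: queue is gray → back edge
First back edge: billing → queue.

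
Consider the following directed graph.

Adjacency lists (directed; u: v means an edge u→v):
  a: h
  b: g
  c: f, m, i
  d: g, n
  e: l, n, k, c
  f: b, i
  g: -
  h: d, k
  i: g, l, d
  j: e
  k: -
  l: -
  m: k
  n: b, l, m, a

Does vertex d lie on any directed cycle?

d is on a cycle iff d can reach itself via ≥1 edge.
d → n → a → h → d — yes.

Yes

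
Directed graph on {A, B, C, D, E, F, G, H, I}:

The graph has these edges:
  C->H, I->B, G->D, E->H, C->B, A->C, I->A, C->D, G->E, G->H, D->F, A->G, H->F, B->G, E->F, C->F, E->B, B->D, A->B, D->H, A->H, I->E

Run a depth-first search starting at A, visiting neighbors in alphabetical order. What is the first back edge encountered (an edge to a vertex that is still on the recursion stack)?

E→B

DFS from A (visiting neighbors in alphabetical order); mark gray on enter, black on exit:
A gray
  B gray
    D gray
      F gray
      F black
      H gray
        H→F: F black — skip
      H black
    D black
    G gray
      G→D: D black — skip
      E gray
        E→B: B is gray → back edge
First back edge: E → B.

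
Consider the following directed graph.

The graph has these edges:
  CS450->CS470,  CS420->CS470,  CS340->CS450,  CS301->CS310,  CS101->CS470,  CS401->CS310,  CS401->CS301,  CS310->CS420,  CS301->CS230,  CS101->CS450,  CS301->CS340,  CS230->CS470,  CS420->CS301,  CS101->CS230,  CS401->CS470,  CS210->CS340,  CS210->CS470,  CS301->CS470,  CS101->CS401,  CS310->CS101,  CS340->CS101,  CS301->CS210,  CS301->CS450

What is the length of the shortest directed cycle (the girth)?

3

For each vertex v, BFS finds the shortest path from v back to v.
The shortest such closed walk is CS401 → CS310 → CS101 → CS401, length 3.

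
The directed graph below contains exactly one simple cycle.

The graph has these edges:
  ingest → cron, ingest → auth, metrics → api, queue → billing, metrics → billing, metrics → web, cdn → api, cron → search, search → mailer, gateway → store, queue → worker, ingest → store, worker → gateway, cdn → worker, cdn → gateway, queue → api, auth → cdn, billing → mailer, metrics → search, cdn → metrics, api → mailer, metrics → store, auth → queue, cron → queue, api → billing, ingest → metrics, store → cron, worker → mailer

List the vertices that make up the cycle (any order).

cron, queue, store, worker, gateway

DFS with gray/black marking from cron:
cron gray
  search gray
    mailer gray
    mailer black
  search black
  queue gray
    billing gray
      billing→mailer: mailer black — skip
    billing black
    worker gray
      worker→mailer: mailer black — skip
      gateway gray
        store gray
          store→cron: cron is gray → back edge
Back edge closes the cycle cron → queue → worker → gateway → store → cron; its vertices are {cron, queue, store, worker, gateway}.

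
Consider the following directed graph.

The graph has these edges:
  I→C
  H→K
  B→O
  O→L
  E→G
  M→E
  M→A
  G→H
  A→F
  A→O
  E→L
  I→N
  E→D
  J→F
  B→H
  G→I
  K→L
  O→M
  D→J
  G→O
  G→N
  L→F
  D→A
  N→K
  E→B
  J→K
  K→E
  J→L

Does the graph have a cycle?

DFS with white/gray/black marking, starting from G:
G gray
  I gray
    N gray
      K gray
        L gray
          F gray
          F black
        L black
        E gray
          E→L: L black — skip
          E→G: G is gray → back edge
Back edge found, so a cycle exists: G → I → N → K → E → G.

Yes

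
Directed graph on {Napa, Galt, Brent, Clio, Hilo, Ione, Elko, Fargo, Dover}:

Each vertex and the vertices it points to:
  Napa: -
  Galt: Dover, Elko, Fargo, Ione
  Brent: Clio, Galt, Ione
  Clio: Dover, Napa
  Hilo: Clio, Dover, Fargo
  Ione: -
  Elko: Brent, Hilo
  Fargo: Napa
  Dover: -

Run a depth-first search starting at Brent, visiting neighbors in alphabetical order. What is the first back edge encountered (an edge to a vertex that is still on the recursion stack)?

DFS from Brent (visiting neighbors in alphabetical order); mark gray on enter, black on exit:
Brent gray
  Clio gray
    Dover gray
    Dover black
    Napa gray
    Napa black
  Clio black
  Galt gray
    Galt→Dover: Dover black — skip
    Elko gray
      Elko→Brent: Brent is gray → back edge
First back edge: Elko → Brent.

Elko->Brent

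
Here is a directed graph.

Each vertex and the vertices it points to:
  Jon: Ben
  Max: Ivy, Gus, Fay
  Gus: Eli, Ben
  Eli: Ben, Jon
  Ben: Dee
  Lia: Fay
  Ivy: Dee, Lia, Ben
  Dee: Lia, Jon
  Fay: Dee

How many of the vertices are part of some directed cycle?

A vertex is on a directed cycle iff it belongs to a strongly connected component of size ≥ 2 (or has a self-loop).
The vertices on cycles are {Ben, Dee, Fay, Jon, Lia} — 5 in total.

5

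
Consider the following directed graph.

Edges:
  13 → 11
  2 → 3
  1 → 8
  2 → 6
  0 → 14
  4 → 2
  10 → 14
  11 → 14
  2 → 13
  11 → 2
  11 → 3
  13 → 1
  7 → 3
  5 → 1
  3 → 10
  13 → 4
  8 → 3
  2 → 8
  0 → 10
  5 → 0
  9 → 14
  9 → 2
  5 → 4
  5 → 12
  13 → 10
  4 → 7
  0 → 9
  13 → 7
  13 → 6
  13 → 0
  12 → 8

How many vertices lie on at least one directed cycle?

6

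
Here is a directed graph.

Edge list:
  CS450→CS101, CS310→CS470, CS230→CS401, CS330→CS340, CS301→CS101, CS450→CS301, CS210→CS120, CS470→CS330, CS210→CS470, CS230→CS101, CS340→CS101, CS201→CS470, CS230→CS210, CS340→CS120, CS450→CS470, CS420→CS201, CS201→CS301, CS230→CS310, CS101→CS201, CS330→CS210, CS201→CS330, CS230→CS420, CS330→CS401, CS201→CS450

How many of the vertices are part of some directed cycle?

A vertex is on a directed cycle iff it belongs to a strongly connected component of size ≥ 2 (or has a self-loop).
The vertices on cycles are {CS101, CS201, CS210, CS301, CS330, CS340, CS450, CS470} — 8 in total.

8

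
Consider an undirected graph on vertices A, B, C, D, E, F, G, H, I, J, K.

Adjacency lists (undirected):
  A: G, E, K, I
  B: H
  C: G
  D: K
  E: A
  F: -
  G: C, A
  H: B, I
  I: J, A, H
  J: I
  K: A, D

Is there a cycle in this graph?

No

DFS, tracking each vertex's parent; an edge to a visited non-parent vertex closes a cycle.
Start from C:
visit C (parent –)
  visit G (parent C)
    G–C: parent, skip
    visit A (parent G)
      A–G: parent, skip
      visit E (parent A)
        E–A: parent, skip
      visit K (parent A)
        K–A: parent, skip
        visit D (parent K)
          D–K: parent, skip
      visit I (parent A)
        visit J (parent I)
          J–I: parent, skip
        I–A: parent, skip
        visit H (parent I)
          visit B (parent H)
            B–H: parent, skip
          H–I: parent, skip
visit F (parent –)
No non-parent visited neighbor found — the graph is a forest.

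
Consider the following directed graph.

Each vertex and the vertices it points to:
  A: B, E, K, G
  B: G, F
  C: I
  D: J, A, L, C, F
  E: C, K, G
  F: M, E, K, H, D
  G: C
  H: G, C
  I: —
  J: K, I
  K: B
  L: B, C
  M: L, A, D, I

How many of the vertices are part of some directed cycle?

A vertex is on a directed cycle iff it belongs to a strongly connected component of size ≥ 2 (or has a self-loop).
The vertices on cycles are {A, B, D, E, F, J, K, L, M} — 9 in total.

9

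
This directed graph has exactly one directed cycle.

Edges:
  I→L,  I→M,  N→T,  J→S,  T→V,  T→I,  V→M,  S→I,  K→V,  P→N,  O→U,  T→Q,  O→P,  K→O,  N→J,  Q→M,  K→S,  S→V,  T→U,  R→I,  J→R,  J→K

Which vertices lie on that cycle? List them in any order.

J, K, N, O, P

DFS with gray/black marking from N:
N gray
  J gray
    S gray
      V gray
        M gray
        M black
      V black
      I gray
        I→M: M black — skip
        L gray
        L black
      I black
    S black
    R gray
      R→I: I black — skip
    R black
    K gray
      K→V: V black — skip
      K→S: S black — skip
      O gray
        P gray
          P→N: N is gray → back edge
Back edge closes the cycle N → J → K → O → P → N; its vertices are {J, K, N, O, P}.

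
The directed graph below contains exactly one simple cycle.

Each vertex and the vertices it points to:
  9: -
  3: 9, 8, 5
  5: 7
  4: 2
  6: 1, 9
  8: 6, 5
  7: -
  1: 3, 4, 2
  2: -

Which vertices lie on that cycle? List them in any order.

DFS with gray/black marking from 1:
1 gray
  3 gray
    9 gray
    9 black
    8 gray
      6 gray
        6→1: 1 is gray → back edge
Back edge closes the cycle 1 → 3 → 8 → 6 → 1; its vertices are {1, 3, 6, 8}.

1, 3, 6, 8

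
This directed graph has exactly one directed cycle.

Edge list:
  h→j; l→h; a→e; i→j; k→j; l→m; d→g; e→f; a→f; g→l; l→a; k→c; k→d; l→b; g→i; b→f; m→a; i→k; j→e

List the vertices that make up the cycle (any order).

DFS with gray/black marking from g:
g gray
  l gray
    m gray
      a gray
        e gray
          f gray
          f black
        e black
        a→f: f black — skip
      a black
    m black
    l→a: a black — skip
    b gray
      b→f: f black — skip
    b black
    h gray
      j gray
        j→e: e black — skip
      j black
    h black
  l black
  i gray
    i→j: j black — skip
    k gray
      c gray
      c black
      k→j: j black — skip
      d gray
        d→g: g is gray → back edge
Back edge closes the cycle g → i → k → d → g; its vertices are {d, g, i, k}.

d, g, i, k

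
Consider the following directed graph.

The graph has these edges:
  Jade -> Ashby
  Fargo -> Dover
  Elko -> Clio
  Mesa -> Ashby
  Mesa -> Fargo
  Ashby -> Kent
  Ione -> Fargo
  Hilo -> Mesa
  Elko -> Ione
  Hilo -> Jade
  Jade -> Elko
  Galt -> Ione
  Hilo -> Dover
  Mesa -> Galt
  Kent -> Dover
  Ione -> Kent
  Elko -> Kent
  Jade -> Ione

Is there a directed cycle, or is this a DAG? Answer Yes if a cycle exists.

DFS with white/gray/black marking, starting from Galt:
Galt gray
  Ione gray
    Fargo gray
      Dover gray
      Dover black
    Fargo black
    Kent gray
      Kent→Dover: Dover black — skip
    Kent black
  Ione black
Galt black
Clio gray
Clio black
Hilo gray
  Hilo→Dover: Dover black — skip
  Jade gray
    Jade→Ione: Ione black — skip
    Ashby gray
      Ashby→Kent: Kent black — skip
    Ashby black
    Elko gray
      Elko→Ione: Ione black — skip
      Elko→Kent: Kent black — skip
      Elko→Clio: Clio black — skip
    Elko black
  Jade black
  Mesa gray
    Mesa→Galt: Galt black — skip
    Mesa→Ashby: Ashby black — skip
    Mesa→Fargo: Fargo black — skip
  Mesa black
Hilo black
Every edge goes to a white or black vertex — no back edge, so the graph is acyclic.

No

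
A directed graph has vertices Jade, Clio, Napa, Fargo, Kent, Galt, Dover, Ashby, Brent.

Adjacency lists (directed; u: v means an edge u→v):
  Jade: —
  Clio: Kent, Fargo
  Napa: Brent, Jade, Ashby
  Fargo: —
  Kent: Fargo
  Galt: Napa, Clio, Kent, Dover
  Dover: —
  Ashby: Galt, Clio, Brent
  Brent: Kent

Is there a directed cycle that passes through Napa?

Yes

Napa is on a cycle iff Napa can reach itself via ≥1 edge.
Napa → Ashby → Galt → Napa — yes.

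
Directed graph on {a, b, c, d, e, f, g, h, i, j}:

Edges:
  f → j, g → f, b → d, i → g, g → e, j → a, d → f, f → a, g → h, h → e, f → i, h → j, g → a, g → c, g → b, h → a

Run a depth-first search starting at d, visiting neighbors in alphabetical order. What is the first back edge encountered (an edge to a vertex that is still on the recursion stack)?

DFS from d (visiting neighbors in alphabetical order); mark gray on enter, black on exit:
d gray
  f gray
    a gray
    a black
    i gray
      g gray
        g→a: a black — skip
        b gray
          b→d: d is gray → back edge
First back edge: b → d.

b->d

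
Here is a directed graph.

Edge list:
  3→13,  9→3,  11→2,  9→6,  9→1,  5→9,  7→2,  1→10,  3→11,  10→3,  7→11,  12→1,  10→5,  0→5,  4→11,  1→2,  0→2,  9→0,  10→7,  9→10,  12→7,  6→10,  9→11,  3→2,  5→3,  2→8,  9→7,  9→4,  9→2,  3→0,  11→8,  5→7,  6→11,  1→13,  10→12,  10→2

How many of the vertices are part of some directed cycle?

A vertex is on a directed cycle iff it belongs to a strongly connected component of size ≥ 2 (or has a self-loop).
The vertices on cycles are {0, 1, 3, 5, 6, 9, 10, 12} — 8 in total.

8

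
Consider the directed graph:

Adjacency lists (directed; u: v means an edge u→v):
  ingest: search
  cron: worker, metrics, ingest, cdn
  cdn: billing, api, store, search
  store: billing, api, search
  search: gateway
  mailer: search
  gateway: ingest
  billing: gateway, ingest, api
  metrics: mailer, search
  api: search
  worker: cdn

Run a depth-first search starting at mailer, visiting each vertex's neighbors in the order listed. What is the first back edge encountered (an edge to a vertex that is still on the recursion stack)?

ingest→search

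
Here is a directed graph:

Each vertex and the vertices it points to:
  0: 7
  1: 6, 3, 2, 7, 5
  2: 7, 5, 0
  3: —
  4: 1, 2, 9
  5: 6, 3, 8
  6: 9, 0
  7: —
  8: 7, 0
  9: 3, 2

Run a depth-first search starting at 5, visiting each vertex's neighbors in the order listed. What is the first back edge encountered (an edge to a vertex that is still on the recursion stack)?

2→5

DFS from 5 (visiting each vertex's neighbors in the order listed); mark gray on enter, black on exit:
5 gray
  6 gray
    9 gray
      3 gray
      3 black
      2 gray
        7 gray
        7 black
        2→5: 5 is gray → back edge
First back edge: 2 → 5.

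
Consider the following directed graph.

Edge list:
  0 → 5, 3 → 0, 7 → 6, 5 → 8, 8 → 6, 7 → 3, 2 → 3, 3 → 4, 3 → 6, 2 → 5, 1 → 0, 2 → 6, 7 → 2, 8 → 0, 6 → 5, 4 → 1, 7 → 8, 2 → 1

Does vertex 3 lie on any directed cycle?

No

3 lies on a cycle iff there is a path from 3 back to itself.
Exploring from 3, it never reaches itself; equivalently, its strongly connected component is a singleton.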